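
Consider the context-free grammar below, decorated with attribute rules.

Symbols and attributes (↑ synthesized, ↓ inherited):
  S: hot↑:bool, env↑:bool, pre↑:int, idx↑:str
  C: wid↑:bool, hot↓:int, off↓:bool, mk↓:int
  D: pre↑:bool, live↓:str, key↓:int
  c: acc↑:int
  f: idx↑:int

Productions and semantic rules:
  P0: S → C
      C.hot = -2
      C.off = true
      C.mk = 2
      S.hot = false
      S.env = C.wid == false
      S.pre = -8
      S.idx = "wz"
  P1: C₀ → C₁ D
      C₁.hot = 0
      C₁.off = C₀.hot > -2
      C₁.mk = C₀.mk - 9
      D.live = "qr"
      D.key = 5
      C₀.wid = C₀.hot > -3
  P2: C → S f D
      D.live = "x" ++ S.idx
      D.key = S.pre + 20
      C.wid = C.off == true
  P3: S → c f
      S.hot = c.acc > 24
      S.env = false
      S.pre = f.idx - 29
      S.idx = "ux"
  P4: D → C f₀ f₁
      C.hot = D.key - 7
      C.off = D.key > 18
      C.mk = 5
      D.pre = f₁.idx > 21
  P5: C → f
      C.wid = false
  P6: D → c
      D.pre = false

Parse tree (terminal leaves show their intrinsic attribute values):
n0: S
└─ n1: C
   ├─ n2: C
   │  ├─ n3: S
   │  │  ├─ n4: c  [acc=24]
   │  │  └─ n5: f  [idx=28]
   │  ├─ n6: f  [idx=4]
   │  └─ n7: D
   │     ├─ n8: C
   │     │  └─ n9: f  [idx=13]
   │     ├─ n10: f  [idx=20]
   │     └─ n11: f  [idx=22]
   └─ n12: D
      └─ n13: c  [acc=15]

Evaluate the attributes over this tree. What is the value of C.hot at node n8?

1. n1.hot = -2  [-2]
2. n1.off = true  [true]
3. n1.mk = 2  [2]
4. n2.hot = 0  [0]
5. n2.off = false  [C₀.hot > -2]
6. n2.mk = -7  [C₀.mk - 9]
7. n4.acc = 24  [terminal]
8. n5.idx = 28  [terminal]
9. n3.hot = false  [c.acc > 24]
10. n3.env = false  [false]
11. n3.pre = -1  [f.idx - 29]
12. n3.idx = "ux"  ["ux"]
13. n6.idx = 4  [terminal]
14. n7.live = "xux"  ["x" ++ S.idx]
15. n7.key = 19  [S.pre + 20]
16. n8.hot = 12  [D.key - 7]
17. n8.off = true  [D.key > 18]
18. n8.mk = 5  [5]
19. n9.idx = 13  [terminal]
20. n8.wid = false  [false]
21. n10.idx = 20  [terminal]
22. n11.idx = 22  [terminal]
23. n7.pre = true  [f₁.idx > 21]
24. n2.wid = false  [C.off == true]
25. n12.live = "qr"  ["qr"]
26. n12.key = 5  [5]
27. n13.acc = 15  [terminal]
28. n12.pre = false  [false]
29. n1.wid = true  [C₀.hot > -3]
30. n0.hot = false  [false]
31. n0.env = false  [C.wid == false]
32. n0.pre = -8  [-8]
33. n0.idx = "wz"  ["wz"]

12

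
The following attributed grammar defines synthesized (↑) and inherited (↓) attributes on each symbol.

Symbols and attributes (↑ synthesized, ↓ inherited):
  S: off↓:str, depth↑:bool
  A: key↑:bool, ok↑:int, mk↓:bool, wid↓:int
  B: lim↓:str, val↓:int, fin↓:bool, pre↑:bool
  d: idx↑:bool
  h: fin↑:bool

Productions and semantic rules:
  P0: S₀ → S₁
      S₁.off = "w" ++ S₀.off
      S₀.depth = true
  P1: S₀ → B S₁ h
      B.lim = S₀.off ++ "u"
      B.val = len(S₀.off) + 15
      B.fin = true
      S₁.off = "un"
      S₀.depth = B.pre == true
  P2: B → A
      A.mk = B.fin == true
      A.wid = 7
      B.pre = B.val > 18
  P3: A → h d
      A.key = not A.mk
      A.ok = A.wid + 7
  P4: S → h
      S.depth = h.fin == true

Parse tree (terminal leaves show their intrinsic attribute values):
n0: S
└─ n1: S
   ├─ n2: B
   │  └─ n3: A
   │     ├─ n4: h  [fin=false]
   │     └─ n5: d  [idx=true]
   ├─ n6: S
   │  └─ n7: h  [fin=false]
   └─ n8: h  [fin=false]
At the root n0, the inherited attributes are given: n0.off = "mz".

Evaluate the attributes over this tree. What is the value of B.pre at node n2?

1. n0.off = "mz"  [given at root]
2. n1.off = "wmz"  ["w" ++ S₀.off]
3. n2.lim = "wmzu"  [S₀.off ++ "u"]
4. n2.val = 18  [len(S₀.off) + 15]
5. n2.fin = true  [true]
6. n3.mk = true  [B.fin == true]
7. n3.wid = 7  [7]
8. n4.fin = false  [terminal]
9. n5.idx = true  [terminal]
10. n3.key = false  [not A.mk]
11. n3.ok = 14  [A.wid + 7]
12. n2.pre = false  [B.val > 18]
13. n6.off = "un"  ["un"]
14. n7.fin = false  [terminal]
15. n6.depth = false  [h.fin == true]
16. n8.fin = false  [terminal]
17. n1.depth = false  [B.pre == true]
18. n0.depth = true  [true]

false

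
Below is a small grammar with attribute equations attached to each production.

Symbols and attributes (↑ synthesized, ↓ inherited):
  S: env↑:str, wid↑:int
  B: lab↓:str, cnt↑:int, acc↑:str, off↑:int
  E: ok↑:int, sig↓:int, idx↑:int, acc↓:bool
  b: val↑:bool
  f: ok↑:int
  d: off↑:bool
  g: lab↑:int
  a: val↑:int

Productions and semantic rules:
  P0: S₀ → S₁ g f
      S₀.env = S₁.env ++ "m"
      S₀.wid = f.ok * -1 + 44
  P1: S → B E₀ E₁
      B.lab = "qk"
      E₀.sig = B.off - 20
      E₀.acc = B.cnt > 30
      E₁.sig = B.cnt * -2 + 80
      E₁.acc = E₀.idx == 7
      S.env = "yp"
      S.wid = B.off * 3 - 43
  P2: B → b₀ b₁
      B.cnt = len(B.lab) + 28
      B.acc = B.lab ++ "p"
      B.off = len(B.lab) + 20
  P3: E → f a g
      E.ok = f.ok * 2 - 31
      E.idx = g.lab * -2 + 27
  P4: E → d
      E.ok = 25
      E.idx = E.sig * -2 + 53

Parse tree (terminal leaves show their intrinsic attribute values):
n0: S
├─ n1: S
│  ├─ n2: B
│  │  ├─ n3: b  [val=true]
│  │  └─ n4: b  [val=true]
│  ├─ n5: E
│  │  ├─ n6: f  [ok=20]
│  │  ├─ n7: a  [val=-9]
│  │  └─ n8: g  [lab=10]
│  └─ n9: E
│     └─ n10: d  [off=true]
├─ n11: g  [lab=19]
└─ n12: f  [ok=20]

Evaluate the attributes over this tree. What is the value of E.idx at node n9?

1. n2.lab = "qk"  ["qk"]
2. n3.val = true  [terminal]
3. n4.val = true  [terminal]
4. n2.cnt = 30  [len(B.lab) + 28]
5. n2.acc = "qkp"  [B.lab ++ "p"]
6. n2.off = 22  [len(B.lab) + 20]
7. n5.sig = 2  [B.off - 20]
8. n5.acc = false  [B.cnt > 30]
9. n6.ok = 20  [terminal]
10. n7.val = -9  [terminal]
11. n8.lab = 10  [terminal]
12. n5.ok = 9  [f.ok * 2 - 31]
13. n5.idx = 7  [g.lab * -2 + 27]
14. n9.sig = 20  [B.cnt * -2 + 80]
15. n9.acc = true  [E₀.idx == 7]
16. n10.off = true  [terminal]
17. n9.ok = 25  [25]
18. n9.idx = 13  [E.sig * -2 + 53]
19. n1.env = "yp"  ["yp"]
20. n1.wid = 23  [B.off * 3 - 43]
21. n11.lab = 19  [terminal]
22. n12.ok = 20  [terminal]
23. n0.env = "ypm"  [S₁.env ++ "m"]
24. n0.wid = 24  [f.ok * -1 + 44]

13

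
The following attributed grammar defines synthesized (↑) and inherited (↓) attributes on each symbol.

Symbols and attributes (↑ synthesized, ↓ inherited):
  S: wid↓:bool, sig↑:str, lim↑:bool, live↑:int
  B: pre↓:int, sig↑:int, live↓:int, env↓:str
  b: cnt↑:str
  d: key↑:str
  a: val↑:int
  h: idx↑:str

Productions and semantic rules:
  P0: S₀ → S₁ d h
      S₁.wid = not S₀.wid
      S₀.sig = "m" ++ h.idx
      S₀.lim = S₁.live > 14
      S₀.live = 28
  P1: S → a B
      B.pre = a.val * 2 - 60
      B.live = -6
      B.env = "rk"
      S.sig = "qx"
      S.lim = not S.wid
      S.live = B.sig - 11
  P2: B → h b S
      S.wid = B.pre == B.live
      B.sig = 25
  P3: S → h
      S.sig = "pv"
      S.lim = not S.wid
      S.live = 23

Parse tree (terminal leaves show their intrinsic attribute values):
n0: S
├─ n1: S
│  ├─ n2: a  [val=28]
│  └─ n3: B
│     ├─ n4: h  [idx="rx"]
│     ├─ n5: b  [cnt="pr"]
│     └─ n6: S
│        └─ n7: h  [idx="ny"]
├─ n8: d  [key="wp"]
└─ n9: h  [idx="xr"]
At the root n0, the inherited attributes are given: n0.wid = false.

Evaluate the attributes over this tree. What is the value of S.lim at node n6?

1. n0.wid = false  [given at root]
2. n1.wid = true  [not S₀.wid]
3. n2.val = 28  [terminal]
4. n3.pre = -4  [a.val * 2 - 60]
5. n3.live = -6  [-6]
6. n3.env = "rk"  ["rk"]
7. n4.idx = "rx"  [terminal]
8. n5.cnt = "pr"  [terminal]
9. n6.wid = false  [B.pre == B.live]
10. n7.idx = "ny"  [terminal]
11. n6.sig = "pv"  ["pv"]
12. n6.lim = true  [not S.wid]
13. n6.live = 23  [23]
14. n3.sig = 25  [25]
15. n1.sig = "qx"  ["qx"]
16. n1.lim = false  [not S.wid]
17. n1.live = 14  [B.sig - 11]
18. n8.key = "wp"  [terminal]
19. n9.idx = "xr"  [terminal]
20. n0.sig = "mxr"  ["m" ++ h.idx]
21. n0.lim = false  [S₁.live > 14]
22. n0.live = 28  [28]

true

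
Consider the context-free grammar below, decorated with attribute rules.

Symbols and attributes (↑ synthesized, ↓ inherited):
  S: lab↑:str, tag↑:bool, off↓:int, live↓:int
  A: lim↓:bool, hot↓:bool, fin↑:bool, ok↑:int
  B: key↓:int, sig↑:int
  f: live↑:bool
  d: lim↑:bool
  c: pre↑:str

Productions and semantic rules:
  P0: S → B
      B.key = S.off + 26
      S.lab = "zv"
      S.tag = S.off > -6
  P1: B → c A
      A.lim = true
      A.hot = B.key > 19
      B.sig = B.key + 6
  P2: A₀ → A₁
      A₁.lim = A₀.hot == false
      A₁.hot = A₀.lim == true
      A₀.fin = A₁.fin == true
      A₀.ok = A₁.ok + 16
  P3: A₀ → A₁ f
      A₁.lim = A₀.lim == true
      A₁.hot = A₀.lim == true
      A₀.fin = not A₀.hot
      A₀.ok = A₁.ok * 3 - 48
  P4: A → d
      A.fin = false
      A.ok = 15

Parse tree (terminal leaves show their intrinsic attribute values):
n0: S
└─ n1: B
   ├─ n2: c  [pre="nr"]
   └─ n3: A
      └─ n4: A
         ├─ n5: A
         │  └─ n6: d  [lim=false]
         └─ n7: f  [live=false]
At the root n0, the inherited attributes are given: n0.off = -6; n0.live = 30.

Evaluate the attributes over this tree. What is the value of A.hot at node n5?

false

1. n0.off = -6  [given at root]
2. n0.live = 30  [given at root]
3. n1.key = 20  [S.off + 26]
4. n2.pre = "nr"  [terminal]
5. n3.lim = true  [true]
6. n3.hot = true  [B.key > 19]
7. n4.lim = false  [A₀.hot == false]
8. n4.hot = true  [A₀.lim == true]
9. n5.lim = false  [A₀.lim == true]
10. n5.hot = false  [A₀.lim == true]
11. n6.lim = false  [terminal]
12. n5.fin = false  [false]
13. n5.ok = 15  [15]
14. n7.live = false  [terminal]
15. n4.fin = false  [not A₀.hot]
16. n4.ok = -3  [A₁.ok * 3 - 48]
17. n3.fin = false  [A₁.fin == true]
18. n3.ok = 13  [A₁.ok + 16]
19. n1.sig = 26  [B.key + 6]
20. n0.lab = "zv"  ["zv"]
21. n0.tag = false  [S.off > -6]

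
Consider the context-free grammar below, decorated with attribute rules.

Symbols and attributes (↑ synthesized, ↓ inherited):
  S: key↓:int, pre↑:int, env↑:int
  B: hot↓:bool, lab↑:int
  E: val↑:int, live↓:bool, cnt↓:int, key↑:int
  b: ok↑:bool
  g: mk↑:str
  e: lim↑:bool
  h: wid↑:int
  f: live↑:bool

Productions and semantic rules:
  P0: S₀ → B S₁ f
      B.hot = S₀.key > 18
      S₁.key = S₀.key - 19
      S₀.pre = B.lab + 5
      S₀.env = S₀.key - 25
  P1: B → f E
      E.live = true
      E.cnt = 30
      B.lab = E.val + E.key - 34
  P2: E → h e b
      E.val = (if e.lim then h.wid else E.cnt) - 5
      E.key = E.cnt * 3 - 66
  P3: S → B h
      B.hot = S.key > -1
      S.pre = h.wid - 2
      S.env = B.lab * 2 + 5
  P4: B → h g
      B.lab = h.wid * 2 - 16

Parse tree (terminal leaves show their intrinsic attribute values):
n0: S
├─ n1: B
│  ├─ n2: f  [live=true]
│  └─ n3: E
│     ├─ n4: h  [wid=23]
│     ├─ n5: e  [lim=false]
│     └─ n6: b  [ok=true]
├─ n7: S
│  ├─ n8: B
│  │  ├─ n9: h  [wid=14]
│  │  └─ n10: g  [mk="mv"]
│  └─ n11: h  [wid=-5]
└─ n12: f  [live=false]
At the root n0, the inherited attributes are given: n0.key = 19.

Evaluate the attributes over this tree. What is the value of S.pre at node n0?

20

1. n0.key = 19  [given at root]
2. n1.hot = true  [S₀.key > 18]
3. n2.live = true  [terminal]
4. n3.live = true  [true]
5. n3.cnt = 30  [30]
6. n4.wid = 23  [terminal]
7. n5.lim = false  [terminal]
8. n6.ok = true  [terminal]
9. n3.val = 25  [(if e.lim then h.wid else E.cnt) - 5]
10. n3.key = 24  [E.cnt * 3 - 66]
11. n1.lab = 15  [E.val + E.key - 34]
12. n7.key = 0  [S₀.key - 19]
13. n8.hot = true  [S.key > -1]
14. n9.wid = 14  [terminal]
15. n10.mk = "mv"  [terminal]
16. n8.lab = 12  [h.wid * 2 - 16]
17. n11.wid = -5  [terminal]
18. n7.pre = -7  [h.wid - 2]
19. n7.env = 29  [B.lab * 2 + 5]
20. n12.live = false  [terminal]
21. n0.pre = 20  [B.lab + 5]
22. n0.env = -6  [S₀.key - 25]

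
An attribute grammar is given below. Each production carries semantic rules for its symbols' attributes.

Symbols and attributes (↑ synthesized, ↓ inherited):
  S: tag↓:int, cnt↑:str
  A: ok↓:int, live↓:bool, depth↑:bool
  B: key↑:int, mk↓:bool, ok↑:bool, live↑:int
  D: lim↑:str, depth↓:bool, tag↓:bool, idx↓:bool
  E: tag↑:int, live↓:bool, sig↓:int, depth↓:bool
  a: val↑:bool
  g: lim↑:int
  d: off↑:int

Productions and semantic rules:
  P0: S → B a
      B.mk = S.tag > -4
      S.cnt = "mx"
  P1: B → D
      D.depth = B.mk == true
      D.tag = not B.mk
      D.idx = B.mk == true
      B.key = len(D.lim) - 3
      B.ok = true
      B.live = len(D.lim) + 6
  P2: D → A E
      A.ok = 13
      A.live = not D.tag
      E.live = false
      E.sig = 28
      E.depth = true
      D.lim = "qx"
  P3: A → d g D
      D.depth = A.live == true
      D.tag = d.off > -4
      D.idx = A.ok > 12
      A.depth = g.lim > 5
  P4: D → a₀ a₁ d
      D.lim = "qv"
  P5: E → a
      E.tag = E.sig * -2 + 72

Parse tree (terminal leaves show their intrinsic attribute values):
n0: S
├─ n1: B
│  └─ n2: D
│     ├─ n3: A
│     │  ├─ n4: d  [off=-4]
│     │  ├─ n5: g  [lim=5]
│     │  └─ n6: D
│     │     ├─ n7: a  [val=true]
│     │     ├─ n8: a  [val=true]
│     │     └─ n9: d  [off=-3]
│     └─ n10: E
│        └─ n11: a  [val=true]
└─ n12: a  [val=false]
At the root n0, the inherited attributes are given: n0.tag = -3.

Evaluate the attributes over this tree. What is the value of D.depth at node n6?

true

1. n0.tag = -3  [given at root]
2. n1.mk = true  [S.tag > -4]
3. n2.depth = true  [B.mk == true]
4. n2.tag = false  [not B.mk]
5. n2.idx = true  [B.mk == true]
6. n3.ok = 13  [13]
7. n3.live = true  [not D.tag]
8. n4.off = -4  [terminal]
9. n5.lim = 5  [terminal]
10. n6.depth = true  [A.live == true]
11. n6.tag = false  [d.off > -4]
12. n6.idx = true  [A.ok > 12]
13. n7.val = true  [terminal]
14. n8.val = true  [terminal]
15. n9.off = -3  [terminal]
16. n6.lim = "qv"  ["qv"]
17. n3.depth = false  [g.lim > 5]
18. n10.live = false  [false]
19. n10.sig = 28  [28]
20. n10.depth = true  [true]
21. n11.val = true  [terminal]
22. n10.tag = 16  [E.sig * -2 + 72]
23. n2.lim = "qx"  ["qx"]
24. n1.key = -1  [len(D.lim) - 3]
25. n1.ok = true  [true]
26. n1.live = 8  [len(D.lim) + 6]
27. n12.val = false  [terminal]
28. n0.cnt = "mx"  ["mx"]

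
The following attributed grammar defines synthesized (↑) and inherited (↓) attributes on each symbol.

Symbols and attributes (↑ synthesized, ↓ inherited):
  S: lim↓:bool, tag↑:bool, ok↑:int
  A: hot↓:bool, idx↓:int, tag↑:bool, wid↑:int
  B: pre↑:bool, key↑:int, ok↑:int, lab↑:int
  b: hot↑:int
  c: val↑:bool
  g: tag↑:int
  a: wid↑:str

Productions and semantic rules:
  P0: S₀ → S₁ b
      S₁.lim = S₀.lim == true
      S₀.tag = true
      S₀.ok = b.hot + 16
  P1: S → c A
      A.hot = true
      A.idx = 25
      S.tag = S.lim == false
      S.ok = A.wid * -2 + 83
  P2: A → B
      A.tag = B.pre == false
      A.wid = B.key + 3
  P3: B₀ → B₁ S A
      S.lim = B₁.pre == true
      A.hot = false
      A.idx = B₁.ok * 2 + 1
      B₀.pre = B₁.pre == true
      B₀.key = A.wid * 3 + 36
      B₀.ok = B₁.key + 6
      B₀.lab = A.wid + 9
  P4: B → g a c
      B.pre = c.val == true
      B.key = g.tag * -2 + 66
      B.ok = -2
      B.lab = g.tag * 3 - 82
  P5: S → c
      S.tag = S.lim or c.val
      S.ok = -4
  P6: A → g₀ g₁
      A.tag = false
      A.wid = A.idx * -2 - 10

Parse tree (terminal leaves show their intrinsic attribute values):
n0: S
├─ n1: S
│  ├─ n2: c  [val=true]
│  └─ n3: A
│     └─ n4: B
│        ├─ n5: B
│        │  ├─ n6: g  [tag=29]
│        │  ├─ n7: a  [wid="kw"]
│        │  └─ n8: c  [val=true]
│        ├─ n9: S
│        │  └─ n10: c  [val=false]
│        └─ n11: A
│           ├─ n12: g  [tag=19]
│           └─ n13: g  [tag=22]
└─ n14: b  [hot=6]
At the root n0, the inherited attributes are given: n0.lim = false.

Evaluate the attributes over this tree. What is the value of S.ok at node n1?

1. n0.lim = false  [given at root]
2. n1.lim = false  [S₀.lim == true]
3. n2.val = true  [terminal]
4. n3.hot = true  [true]
5. n3.idx = 25  [25]
6. n6.tag = 29  [terminal]
7. n7.wid = "kw"  [terminal]
8. n8.val = true  [terminal]
9. n5.pre = true  [c.val == true]
10. n5.key = 8  [g.tag * -2 + 66]
11. n5.ok = -2  [-2]
12. n5.lab = 5  [g.tag * 3 - 82]
13. n9.lim = true  [B₁.pre == true]
14. n10.val = false  [terminal]
15. n9.tag = true  [S.lim or c.val]
16. n9.ok = -4  [-4]
17. n11.hot = false  [false]
18. n11.idx = -3  [B₁.ok * 2 + 1]
19. n12.tag = 19  [terminal]
20. n13.tag = 22  [terminal]
21. n11.tag = false  [false]
22. n11.wid = -4  [A.idx * -2 - 10]
23. n4.pre = true  [B₁.pre == true]
24. n4.key = 24  [A.wid * 3 + 36]
25. n4.ok = 14  [B₁.key + 6]
26. n4.lab = 5  [A.wid + 9]
27. n3.tag = false  [B.pre == false]
28. n3.wid = 27  [B.key + 3]
29. n1.tag = true  [S.lim == false]
30. n1.ok = 29  [A.wid * -2 + 83]
31. n14.hot = 6  [terminal]
32. n0.tag = true  [true]
33. n0.ok = 22  [b.hot + 16]

29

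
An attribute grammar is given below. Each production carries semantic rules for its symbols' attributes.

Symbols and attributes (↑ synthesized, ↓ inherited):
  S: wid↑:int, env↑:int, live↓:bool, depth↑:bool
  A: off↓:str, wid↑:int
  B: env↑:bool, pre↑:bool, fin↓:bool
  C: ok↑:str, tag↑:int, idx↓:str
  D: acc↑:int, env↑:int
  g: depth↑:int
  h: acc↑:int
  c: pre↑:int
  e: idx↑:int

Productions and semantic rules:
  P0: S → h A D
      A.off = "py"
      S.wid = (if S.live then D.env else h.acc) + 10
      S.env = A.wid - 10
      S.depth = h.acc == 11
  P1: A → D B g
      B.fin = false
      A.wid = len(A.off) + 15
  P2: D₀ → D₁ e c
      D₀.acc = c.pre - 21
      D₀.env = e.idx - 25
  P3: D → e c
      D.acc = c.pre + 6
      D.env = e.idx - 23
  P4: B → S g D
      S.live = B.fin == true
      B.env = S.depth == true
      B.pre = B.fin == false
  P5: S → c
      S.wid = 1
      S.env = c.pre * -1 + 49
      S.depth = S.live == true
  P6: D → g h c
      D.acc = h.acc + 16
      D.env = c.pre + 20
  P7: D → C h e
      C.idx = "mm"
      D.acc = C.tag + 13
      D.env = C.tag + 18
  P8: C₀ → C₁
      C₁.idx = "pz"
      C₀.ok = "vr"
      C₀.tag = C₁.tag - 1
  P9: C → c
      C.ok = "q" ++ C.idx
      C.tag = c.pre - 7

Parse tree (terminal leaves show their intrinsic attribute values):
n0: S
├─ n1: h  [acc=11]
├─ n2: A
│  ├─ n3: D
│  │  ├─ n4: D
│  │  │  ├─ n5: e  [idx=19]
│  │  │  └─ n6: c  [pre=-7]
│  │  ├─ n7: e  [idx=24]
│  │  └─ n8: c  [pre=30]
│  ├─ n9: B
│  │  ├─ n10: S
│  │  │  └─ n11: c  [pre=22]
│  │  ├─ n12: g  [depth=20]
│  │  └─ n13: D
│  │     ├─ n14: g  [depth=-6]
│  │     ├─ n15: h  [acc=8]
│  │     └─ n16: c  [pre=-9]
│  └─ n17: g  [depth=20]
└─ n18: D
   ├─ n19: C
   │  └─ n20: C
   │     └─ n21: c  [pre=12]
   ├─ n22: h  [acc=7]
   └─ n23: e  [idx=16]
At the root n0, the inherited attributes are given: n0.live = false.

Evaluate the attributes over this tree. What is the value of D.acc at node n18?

1. n0.live = false  [given at root]
2. n1.acc = 11  [terminal]
3. n2.off = "py"  ["py"]
4. n5.idx = 19  [terminal]
5. n6.pre = -7  [terminal]
6. n4.acc = -1  [c.pre + 6]
7. n4.env = -4  [e.idx - 23]
8. n7.idx = 24  [terminal]
9. n8.pre = 30  [terminal]
10. n3.acc = 9  [c.pre - 21]
11. n3.env = -1  [e.idx - 25]
12. n9.fin = false  [false]
13. n10.live = false  [B.fin == true]
14. n11.pre = 22  [terminal]
15. n10.wid = 1  [1]
16. n10.env = 27  [c.pre * -1 + 49]
17. n10.depth = false  [S.live == true]
18. n12.depth = 20  [terminal]
19. n14.depth = -6  [terminal]
20. n15.acc = 8  [terminal]
21. n16.pre = -9  [terminal]
22. n13.acc = 24  [h.acc + 16]
23. n13.env = 11  [c.pre + 20]
24. n9.env = false  [S.depth == true]
25. n9.pre = true  [B.fin == false]
26. n17.depth = 20  [terminal]
27. n2.wid = 17  [len(A.off) + 15]
28. n19.idx = "mm"  ["mm"]
29. n20.idx = "pz"  ["pz"]
30. n21.pre = 12  [terminal]
31. n20.ok = "qpz"  ["q" ++ C.idx]
32. n20.tag = 5  [c.pre - 7]
33. n19.ok = "vr"  ["vr"]
34. n19.tag = 4  [C₁.tag - 1]
35. n22.acc = 7  [terminal]
36. n23.idx = 16  [terminal]
37. n18.acc = 17  [C.tag + 13]
38. n18.env = 22  [C.tag + 18]
39. n0.wid = 21  [(if S.live then D.env else h.acc) + 10]
40. n0.env = 7  [A.wid - 10]
41. n0.depth = true  [h.acc == 11]

17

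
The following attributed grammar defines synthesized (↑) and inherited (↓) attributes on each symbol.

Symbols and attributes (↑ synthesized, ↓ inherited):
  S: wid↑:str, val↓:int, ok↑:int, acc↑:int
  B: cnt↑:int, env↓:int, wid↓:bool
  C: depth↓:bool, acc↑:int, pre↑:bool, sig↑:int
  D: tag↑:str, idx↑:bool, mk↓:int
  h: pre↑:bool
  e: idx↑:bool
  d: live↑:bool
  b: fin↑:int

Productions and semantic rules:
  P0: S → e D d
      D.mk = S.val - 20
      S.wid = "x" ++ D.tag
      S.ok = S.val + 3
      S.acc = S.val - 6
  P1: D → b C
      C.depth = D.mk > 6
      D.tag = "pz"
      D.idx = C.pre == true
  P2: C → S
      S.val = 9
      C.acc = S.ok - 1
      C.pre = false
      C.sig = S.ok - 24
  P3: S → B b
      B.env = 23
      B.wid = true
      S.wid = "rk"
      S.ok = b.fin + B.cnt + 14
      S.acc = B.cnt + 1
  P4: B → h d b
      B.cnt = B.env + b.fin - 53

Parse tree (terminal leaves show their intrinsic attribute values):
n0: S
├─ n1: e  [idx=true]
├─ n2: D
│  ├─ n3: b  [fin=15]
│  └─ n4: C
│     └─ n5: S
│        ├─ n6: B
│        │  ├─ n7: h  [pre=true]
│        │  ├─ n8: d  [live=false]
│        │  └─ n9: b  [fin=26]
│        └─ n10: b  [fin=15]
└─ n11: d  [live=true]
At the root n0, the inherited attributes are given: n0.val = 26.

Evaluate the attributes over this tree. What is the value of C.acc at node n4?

1. n0.val = 26  [given at root]
2. n1.idx = true  [terminal]
3. n2.mk = 6  [S.val - 20]
4. n3.fin = 15  [terminal]
5. n4.depth = false  [D.mk > 6]
6. n5.val = 9  [9]
7. n6.env = 23  [23]
8. n6.wid = true  [true]
9. n7.pre = true  [terminal]
10. n8.live = false  [terminal]
11. n9.fin = 26  [terminal]
12. n6.cnt = -4  [B.env + b.fin - 53]
13. n10.fin = 15  [terminal]
14. n5.wid = "rk"  ["rk"]
15. n5.ok = 25  [b.fin + B.cnt + 14]
16. n5.acc = -3  [B.cnt + 1]
17. n4.acc = 24  [S.ok - 1]
18. n4.pre = false  [false]
19. n4.sig = 1  [S.ok - 24]
20. n2.tag = "pz"  ["pz"]
21. n2.idx = false  [C.pre == true]
22. n11.live = true  [terminal]
23. n0.wid = "xpz"  ["x" ++ D.tag]
24. n0.ok = 29  [S.val + 3]
25. n0.acc = 20  [S.val - 6]

24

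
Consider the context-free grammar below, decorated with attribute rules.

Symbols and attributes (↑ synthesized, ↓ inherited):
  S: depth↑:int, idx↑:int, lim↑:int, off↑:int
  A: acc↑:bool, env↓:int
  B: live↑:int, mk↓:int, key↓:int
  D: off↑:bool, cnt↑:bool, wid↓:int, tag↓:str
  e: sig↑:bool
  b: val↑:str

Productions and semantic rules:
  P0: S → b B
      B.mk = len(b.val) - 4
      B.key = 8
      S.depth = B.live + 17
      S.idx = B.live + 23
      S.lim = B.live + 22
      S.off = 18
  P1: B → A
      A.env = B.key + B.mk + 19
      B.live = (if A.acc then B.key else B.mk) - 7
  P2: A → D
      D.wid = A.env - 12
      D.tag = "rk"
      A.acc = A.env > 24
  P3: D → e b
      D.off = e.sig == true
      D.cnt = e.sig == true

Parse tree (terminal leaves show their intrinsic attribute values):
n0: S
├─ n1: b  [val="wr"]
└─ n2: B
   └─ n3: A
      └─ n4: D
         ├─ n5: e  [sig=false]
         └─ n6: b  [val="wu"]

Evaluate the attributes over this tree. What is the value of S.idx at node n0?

1. n1.val = "wr"  [terminal]
2. n2.mk = -2  [len(b.val) - 4]
3. n2.key = 8  [8]
4. n3.env = 25  [B.key + B.mk + 19]
5. n4.wid = 13  [A.env - 12]
6. n4.tag = "rk"  ["rk"]
7. n5.sig = false  [terminal]
8. n6.val = "wu"  [terminal]
9. n4.off = false  [e.sig == true]
10. n4.cnt = false  [e.sig == true]
11. n3.acc = true  [A.env > 24]
12. n2.live = 1  [(if A.acc then B.key else B.mk) - 7]
13. n0.depth = 18  [B.live + 17]
14. n0.idx = 24  [B.live + 23]
15. n0.lim = 23  [B.live + 22]
16. n0.off = 18  [18]

24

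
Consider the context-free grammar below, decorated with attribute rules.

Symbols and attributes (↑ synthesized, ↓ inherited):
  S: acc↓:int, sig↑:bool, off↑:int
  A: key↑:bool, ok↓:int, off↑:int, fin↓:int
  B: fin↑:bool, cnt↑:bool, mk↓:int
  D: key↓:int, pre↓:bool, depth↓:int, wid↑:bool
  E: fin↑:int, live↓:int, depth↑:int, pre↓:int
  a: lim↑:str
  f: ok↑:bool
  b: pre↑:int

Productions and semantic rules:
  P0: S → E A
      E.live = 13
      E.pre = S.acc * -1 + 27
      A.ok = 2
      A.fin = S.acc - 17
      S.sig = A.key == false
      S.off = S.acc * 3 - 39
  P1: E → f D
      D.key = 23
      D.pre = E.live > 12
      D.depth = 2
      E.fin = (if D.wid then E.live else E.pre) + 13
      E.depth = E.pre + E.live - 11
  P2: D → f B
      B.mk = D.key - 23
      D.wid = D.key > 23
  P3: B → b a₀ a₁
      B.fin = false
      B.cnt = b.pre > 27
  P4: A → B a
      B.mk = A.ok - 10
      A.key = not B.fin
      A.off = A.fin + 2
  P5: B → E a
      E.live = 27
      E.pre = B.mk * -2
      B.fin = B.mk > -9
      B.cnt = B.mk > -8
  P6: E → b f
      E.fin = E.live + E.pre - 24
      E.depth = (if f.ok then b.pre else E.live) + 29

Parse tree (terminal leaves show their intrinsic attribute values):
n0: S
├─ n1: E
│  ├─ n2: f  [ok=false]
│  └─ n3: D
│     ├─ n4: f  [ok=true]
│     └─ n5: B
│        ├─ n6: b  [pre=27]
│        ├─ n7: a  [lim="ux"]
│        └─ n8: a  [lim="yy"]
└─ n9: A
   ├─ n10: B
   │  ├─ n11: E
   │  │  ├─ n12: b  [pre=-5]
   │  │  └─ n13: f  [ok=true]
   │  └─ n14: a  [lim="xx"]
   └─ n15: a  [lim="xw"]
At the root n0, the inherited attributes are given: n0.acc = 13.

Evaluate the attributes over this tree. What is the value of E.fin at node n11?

1. n0.acc = 13  [given at root]
2. n1.live = 13  [13]
3. n1.pre = 14  [S.acc * -1 + 27]
4. n2.ok = false  [terminal]
5. n3.key = 23  [23]
6. n3.pre = true  [E.live > 12]
7. n3.depth = 2  [2]
8. n4.ok = true  [terminal]
9. n5.mk = 0  [D.key - 23]
10. n6.pre = 27  [terminal]
11. n7.lim = "ux"  [terminal]
12. n8.lim = "yy"  [terminal]
13. n5.fin = false  [false]
14. n5.cnt = false  [b.pre > 27]
15. n3.wid = false  [D.key > 23]
16. n1.fin = 27  [(if D.wid then E.live else E.pre) + 13]
17. n1.depth = 16  [E.pre + E.live - 11]
18. n9.ok = 2  [2]
19. n9.fin = -4  [S.acc - 17]
20. n10.mk = -8  [A.ok - 10]
21. n11.live = 27  [27]
22. n11.pre = 16  [B.mk * -2]
23. n12.pre = -5  [terminal]
24. n13.ok = true  [terminal]
25. n11.fin = 19  [E.live + E.pre - 24]
26. n11.depth = 24  [(if f.ok then b.pre else E.live) + 29]
27. n14.lim = "xx"  [terminal]
28. n10.fin = true  [B.mk > -9]
29. n10.cnt = false  [B.mk > -8]
30. n15.lim = "xw"  [terminal]
31. n9.key = false  [not B.fin]
32. n9.off = -2  [A.fin + 2]
33. n0.sig = true  [A.key == false]
34. n0.off = 0  [S.acc * 3 - 39]

19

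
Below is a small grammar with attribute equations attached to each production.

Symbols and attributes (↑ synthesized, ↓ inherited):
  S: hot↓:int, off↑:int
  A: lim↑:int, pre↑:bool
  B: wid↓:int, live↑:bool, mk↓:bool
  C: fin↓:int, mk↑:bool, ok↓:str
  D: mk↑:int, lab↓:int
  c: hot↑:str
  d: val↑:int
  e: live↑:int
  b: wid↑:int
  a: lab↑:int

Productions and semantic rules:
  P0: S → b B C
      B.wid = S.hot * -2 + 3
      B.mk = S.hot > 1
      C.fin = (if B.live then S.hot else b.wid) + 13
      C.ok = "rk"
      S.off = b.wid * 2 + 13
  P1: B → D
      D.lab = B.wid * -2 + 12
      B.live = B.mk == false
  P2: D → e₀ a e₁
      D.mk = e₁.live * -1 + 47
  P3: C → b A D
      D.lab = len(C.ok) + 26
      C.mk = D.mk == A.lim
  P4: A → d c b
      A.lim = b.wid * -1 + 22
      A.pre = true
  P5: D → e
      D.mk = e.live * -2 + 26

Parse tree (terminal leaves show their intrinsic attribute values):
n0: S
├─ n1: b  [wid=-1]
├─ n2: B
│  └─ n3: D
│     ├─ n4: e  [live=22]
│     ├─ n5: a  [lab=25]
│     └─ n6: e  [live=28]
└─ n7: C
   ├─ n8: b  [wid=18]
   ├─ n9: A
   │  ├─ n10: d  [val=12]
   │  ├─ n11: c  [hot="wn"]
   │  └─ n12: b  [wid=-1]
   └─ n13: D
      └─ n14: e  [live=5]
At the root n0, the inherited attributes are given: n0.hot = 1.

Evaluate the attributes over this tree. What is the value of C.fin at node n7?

1. n0.hot = 1  [given at root]
2. n1.wid = -1  [terminal]
3. n2.wid = 1  [S.hot * -2 + 3]
4. n2.mk = false  [S.hot > 1]
5. n3.lab = 10  [B.wid * -2 + 12]
6. n4.live = 22  [terminal]
7. n5.lab = 25  [terminal]
8. n6.live = 28  [terminal]
9. n3.mk = 19  [e₁.live * -1 + 47]
10. n2.live = true  [B.mk == false]
11. n7.fin = 14  [(if B.live then S.hot else b.wid) + 13]
12. n7.ok = "rk"  ["rk"]
13. n8.wid = 18  [terminal]
14. n10.val = 12  [terminal]
15. n11.hot = "wn"  [terminal]
16. n12.wid = -1  [terminal]
17. n9.lim = 23  [b.wid * -1 + 22]
18. n9.pre = true  [true]
19. n13.lab = 28  [len(C.ok) + 26]
20. n14.live = 5  [terminal]
21. n13.mk = 16  [e.live * -2 + 26]
22. n7.mk = false  [D.mk == A.lim]
23. n0.off = 11  [b.wid * 2 + 13]

14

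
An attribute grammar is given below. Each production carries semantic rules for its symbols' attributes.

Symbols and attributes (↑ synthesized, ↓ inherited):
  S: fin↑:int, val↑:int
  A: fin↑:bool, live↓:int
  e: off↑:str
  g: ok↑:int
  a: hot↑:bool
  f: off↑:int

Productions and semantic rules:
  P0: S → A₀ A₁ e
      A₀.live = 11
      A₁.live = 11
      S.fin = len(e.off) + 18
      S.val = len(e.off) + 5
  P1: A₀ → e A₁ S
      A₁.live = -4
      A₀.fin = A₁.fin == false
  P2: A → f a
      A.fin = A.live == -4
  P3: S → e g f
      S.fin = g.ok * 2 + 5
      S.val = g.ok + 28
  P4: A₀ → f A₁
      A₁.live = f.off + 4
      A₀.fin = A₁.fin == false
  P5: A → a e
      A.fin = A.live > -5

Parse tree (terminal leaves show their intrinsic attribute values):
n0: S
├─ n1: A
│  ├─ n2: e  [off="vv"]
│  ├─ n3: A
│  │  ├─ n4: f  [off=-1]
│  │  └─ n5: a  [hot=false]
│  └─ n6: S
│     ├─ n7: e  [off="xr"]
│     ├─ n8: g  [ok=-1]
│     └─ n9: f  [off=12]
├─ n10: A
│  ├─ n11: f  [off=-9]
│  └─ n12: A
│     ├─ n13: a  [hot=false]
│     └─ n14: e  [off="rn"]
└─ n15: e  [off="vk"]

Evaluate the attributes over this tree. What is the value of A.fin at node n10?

true

1. n1.live = 11  [11]
2. n2.off = "vv"  [terminal]
3. n3.live = -4  [-4]
4. n4.off = -1  [terminal]
5. n5.hot = false  [terminal]
6. n3.fin = true  [A.live == -4]
7. n7.off = "xr"  [terminal]
8. n8.ok = -1  [terminal]
9. n9.off = 12  [terminal]
10. n6.fin = 3  [g.ok * 2 + 5]
11. n6.val = 27  [g.ok + 28]
12. n1.fin = false  [A₁.fin == false]
13. n10.live = 11  [11]
14. n11.off = -9  [terminal]
15. n12.live = -5  [f.off + 4]
16. n13.hot = false  [terminal]
17. n14.off = "rn"  [terminal]
18. n12.fin = false  [A.live > -5]
19. n10.fin = true  [A₁.fin == false]
20. n15.off = "vk"  [terminal]
21. n0.fin = 20  [len(e.off) + 18]
22. n0.val = 7  [len(e.off) + 5]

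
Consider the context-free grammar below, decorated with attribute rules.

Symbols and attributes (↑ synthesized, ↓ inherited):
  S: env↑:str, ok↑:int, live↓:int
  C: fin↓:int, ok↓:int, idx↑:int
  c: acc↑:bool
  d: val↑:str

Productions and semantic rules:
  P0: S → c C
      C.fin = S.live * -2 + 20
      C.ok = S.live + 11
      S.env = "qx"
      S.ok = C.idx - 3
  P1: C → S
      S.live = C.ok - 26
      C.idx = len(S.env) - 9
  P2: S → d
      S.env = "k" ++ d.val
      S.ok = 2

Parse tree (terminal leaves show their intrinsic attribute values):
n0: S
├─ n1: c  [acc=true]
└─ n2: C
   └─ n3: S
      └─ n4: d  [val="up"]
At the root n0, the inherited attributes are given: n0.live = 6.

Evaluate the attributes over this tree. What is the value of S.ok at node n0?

-9

1. n0.live = 6  [given at root]
2. n1.acc = true  [terminal]
3. n2.fin = 8  [S.live * -2 + 20]
4. n2.ok = 17  [S.live + 11]
5. n3.live = -9  [C.ok - 26]
6. n4.val = "up"  [terminal]
7. n3.env = "kup"  ["k" ++ d.val]
8. n3.ok = 2  [2]
9. n2.idx = -6  [len(S.env) - 9]
10. n0.env = "qx"  ["qx"]
11. n0.ok = -9  [C.idx - 3]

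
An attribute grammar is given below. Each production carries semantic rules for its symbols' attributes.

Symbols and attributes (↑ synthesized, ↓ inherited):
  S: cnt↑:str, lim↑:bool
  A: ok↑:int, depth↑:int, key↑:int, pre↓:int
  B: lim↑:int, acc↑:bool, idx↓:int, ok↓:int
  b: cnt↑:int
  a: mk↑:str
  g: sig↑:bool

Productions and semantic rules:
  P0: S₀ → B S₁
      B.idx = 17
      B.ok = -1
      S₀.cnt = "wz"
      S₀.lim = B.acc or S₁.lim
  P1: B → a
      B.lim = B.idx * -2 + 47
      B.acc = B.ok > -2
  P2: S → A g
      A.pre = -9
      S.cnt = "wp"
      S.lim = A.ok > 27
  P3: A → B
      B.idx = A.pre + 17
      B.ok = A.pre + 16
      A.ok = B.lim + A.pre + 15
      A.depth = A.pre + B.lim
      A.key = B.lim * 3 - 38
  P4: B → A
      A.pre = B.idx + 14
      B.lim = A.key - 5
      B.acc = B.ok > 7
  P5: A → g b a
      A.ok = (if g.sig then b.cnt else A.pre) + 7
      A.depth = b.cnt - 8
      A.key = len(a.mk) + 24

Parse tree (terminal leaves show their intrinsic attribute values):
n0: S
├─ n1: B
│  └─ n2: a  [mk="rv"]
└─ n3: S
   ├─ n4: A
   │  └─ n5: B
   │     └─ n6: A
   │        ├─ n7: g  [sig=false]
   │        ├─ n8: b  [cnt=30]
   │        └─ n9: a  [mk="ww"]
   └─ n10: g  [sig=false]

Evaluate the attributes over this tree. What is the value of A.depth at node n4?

12

1. n1.idx = 17  [17]
2. n1.ok = -1  [-1]
3. n2.mk = "rv"  [terminal]
4. n1.lim = 13  [B.idx * -2 + 47]
5. n1.acc = true  [B.ok > -2]
6. n4.pre = -9  [-9]
7. n5.idx = 8  [A.pre + 17]
8. n5.ok = 7  [A.pre + 16]
9. n6.pre = 22  [B.idx + 14]
10. n7.sig = false  [terminal]
11. n8.cnt = 30  [terminal]
12. n9.mk = "ww"  [terminal]
13. n6.ok = 29  [(if g.sig then b.cnt else A.pre) + 7]
14. n6.depth = 22  [b.cnt - 8]
15. n6.key = 26  [len(a.mk) + 24]
16. n5.lim = 21  [A.key - 5]
17. n5.acc = false  [B.ok > 7]
18. n4.ok = 27  [B.lim + A.pre + 15]
19. n4.depth = 12  [A.pre + B.lim]
20. n4.key = 25  [B.lim * 3 - 38]
21. n10.sig = false  [terminal]
22. n3.cnt = "wp"  ["wp"]
23. n3.lim = false  [A.ok > 27]
24. n0.cnt = "wz"  ["wz"]
25. n0.lim = true  [B.acc or S₁.lim]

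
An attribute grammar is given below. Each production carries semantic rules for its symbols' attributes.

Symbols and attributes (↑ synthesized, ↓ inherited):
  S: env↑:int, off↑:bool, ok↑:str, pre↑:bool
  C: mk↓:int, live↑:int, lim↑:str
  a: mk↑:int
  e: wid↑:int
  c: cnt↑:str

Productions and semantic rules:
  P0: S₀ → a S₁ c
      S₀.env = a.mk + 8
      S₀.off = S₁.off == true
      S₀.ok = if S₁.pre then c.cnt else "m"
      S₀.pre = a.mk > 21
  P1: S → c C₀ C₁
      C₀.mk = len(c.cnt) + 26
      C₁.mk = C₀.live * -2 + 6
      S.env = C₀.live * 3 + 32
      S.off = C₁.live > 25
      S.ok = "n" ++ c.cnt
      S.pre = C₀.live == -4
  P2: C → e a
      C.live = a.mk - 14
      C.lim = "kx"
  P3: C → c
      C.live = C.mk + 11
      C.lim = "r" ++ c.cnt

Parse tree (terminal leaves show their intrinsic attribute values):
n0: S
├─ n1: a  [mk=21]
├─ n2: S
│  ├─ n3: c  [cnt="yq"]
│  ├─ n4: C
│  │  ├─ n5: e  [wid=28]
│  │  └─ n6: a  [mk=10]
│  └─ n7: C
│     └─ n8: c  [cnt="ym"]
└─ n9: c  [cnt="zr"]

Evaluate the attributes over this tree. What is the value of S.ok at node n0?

"zr"

1. n1.mk = 21  [terminal]
2. n3.cnt = "yq"  [terminal]
3. n4.mk = 28  [len(c.cnt) + 26]
4. n5.wid = 28  [terminal]
5. n6.mk = 10  [terminal]
6. n4.live = -4  [a.mk - 14]
7. n4.lim = "kx"  ["kx"]
8. n7.mk = 14  [C₀.live * -2 + 6]
9. n8.cnt = "ym"  [terminal]
10. n7.live = 25  [C.mk + 11]
11. n7.lim = "rym"  ["r" ++ c.cnt]
12. n2.env = 20  [C₀.live * 3 + 32]
13. n2.off = false  [C₁.live > 25]
14. n2.ok = "nyq"  ["n" ++ c.cnt]
15. n2.pre = true  [C₀.live == -4]
16. n9.cnt = "zr"  [terminal]
17. n0.env = 29  [a.mk + 8]
18. n0.off = false  [S₁.off == true]
19. n0.ok = "zr"  [if S₁.pre then c.cnt else "m"]
20. n0.pre = false  [a.mk > 21]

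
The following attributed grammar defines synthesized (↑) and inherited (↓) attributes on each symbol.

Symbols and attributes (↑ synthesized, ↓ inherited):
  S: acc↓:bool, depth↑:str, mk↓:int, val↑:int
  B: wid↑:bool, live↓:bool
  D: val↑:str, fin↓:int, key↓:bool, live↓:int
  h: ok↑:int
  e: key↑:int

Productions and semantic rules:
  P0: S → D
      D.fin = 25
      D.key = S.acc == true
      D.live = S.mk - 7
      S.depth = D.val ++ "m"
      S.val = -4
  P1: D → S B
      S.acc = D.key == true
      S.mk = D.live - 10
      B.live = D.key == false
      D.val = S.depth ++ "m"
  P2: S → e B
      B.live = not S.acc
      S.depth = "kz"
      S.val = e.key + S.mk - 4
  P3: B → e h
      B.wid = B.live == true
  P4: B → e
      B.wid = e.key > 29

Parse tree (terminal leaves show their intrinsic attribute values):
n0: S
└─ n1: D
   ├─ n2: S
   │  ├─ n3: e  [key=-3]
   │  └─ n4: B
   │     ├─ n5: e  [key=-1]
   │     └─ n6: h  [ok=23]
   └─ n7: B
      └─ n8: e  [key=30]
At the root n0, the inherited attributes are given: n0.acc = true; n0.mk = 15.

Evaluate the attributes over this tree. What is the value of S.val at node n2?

1. n0.acc = true  [given at root]
2. n0.mk = 15  [given at root]
3. n1.fin = 25  [25]
4. n1.key = true  [S.acc == true]
5. n1.live = 8  [S.mk - 7]
6. n2.acc = true  [D.key == true]
7. n2.mk = -2  [D.live - 10]
8. n3.key = -3  [terminal]
9. n4.live = false  [not S.acc]
10. n5.key = -1  [terminal]
11. n6.ok = 23  [terminal]
12. n4.wid = false  [B.live == true]
13. n2.depth = "kz"  ["kz"]
14. n2.val = -9  [e.key + S.mk - 4]
15. n7.live = false  [D.key == false]
16. n8.key = 30  [terminal]
17. n7.wid = true  [e.key > 29]
18. n1.val = "kzm"  [S.depth ++ "m"]
19. n0.depth = "kzmm"  [D.val ++ "m"]
20. n0.val = -4  [-4]

-9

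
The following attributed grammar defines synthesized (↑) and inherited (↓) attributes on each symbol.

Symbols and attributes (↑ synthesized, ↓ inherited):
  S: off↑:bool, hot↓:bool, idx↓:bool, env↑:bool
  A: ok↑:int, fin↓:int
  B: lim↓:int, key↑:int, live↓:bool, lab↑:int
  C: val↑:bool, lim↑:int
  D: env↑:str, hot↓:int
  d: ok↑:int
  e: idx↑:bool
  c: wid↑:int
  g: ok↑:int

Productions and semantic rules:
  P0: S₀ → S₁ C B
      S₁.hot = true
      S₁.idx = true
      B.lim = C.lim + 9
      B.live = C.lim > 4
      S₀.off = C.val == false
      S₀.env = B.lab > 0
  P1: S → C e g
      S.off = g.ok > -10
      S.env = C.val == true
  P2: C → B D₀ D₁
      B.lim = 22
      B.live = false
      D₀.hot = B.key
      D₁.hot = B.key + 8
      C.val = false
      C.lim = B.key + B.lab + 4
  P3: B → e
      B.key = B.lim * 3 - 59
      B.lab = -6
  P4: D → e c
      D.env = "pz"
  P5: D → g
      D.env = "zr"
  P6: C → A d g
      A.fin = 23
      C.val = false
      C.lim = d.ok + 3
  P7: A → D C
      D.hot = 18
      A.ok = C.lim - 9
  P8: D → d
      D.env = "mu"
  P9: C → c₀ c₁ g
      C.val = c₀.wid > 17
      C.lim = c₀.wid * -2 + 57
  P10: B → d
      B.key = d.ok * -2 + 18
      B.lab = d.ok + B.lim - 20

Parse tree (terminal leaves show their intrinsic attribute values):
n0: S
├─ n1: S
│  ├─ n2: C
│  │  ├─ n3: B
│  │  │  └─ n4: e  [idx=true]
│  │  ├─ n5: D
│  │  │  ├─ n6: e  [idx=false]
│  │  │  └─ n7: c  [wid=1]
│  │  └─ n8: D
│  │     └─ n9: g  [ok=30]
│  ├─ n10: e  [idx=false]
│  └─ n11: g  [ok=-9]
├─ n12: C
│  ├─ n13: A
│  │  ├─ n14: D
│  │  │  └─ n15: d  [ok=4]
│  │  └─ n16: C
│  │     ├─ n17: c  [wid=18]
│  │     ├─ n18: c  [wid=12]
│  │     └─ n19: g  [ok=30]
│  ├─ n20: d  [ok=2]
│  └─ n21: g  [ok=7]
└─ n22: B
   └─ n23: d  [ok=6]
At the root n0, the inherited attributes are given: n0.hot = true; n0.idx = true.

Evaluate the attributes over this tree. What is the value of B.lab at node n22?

1. n0.hot = true  [given at root]
2. n0.idx = true  [given at root]
3. n1.hot = true  [true]
4. n1.idx = true  [true]
5. n3.lim = 22  [22]
6. n3.live = false  [false]
7. n4.idx = true  [terminal]
8. n3.key = 7  [B.lim * 3 - 59]
9. n3.lab = -6  [-6]
10. n5.hot = 7  [B.key]
11. n6.idx = false  [terminal]
12. n7.wid = 1  [terminal]
13. n5.env = "pz"  ["pz"]
14. n8.hot = 15  [B.key + 8]
15. n9.ok = 30  [terminal]
16. n8.env = "zr"  ["zr"]
17. n2.val = false  [false]
18. n2.lim = 5  [B.key + B.lab + 4]
19. n10.idx = false  [terminal]
20. n11.ok = -9  [terminal]
21. n1.off = true  [g.ok > -10]
22. n1.env = false  [C.val == true]
23. n13.fin = 23  [23]
24. n14.hot = 18  [18]
25. n15.ok = 4  [terminal]
26. n14.env = "mu"  ["mu"]
27. n17.wid = 18  [terminal]
28. n18.wid = 12  [terminal]
29. n19.ok = 30  [terminal]
30. n16.val = true  [c₀.wid > 17]
31. n16.lim = 21  [c₀.wid * -2 + 57]
32. n13.ok = 12  [C.lim - 9]
33. n20.ok = 2  [terminal]
34. n21.ok = 7  [terminal]
35. n12.val = false  [false]
36. n12.lim = 5  [d.ok + 3]
37. n22.lim = 14  [C.lim + 9]
38. n22.live = true  [C.lim > 4]
39. n23.ok = 6  [terminal]
40. n22.key = 6  [d.ok * -2 + 18]
41. n22.lab = 0  [d.ok + B.lim - 20]
42. n0.off = true  [C.val == false]
43. n0.env = false  [B.lab > 0]

0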